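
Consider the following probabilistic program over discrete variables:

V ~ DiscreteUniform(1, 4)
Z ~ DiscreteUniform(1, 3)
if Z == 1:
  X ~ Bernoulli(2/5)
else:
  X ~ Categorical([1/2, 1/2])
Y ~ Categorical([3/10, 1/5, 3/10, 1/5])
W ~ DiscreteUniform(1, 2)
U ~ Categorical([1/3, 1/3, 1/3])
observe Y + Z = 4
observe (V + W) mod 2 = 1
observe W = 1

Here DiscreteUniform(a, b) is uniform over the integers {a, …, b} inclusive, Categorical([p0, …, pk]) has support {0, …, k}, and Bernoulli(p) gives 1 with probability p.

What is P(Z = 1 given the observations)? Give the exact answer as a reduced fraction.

Enumerate traces; 36 have nonzero weight after conditioning:
  (V=2, Z=1, X=0, Y=3, W=1, U=0) weight 1/600
  (V=2, Z=1, X=0, Y=3, W=1, U=1) weight 1/600
  (V=2, Z=1, X=0, Y=3, W=1, U=2) weight 1/600
  (V=2, Z=1, X=1, Y=3, W=1, U=0) weight 1/900
  (V=2, Z=1, X=1, Y=3, W=1, U=1) weight 1/900
  (V=2, Z=1, X=1, Y=3, W=1, U=2) weight 1/900
  (V=2, Z=2, X=0, Y=2, W=1, U=0) weight 1/480
  (V=2, Z=2, X=0, Y=2, W=1, U=1) weight 1/480
  (V=2, Z=3, X=0, Y=1, W=1, U=0) weight 1/720
  … 27 more
Group by Z:
  weight(Z=1) = 1/60
  weight(Z=2) = 1/40
  weight(Z=3) = 1/60
Total weight = 1/60 + 1/40 + 1/60 = 7/120
P(Z=1 | obs) = 1/60 / 7/120 = 2/7
P(Z=2 | obs) = 1/40 / 7/120 = 3/7
P(Z=3 | obs) = 1/60 / 7/120 = 2/7

P(Z = 1 | obs) = 2/7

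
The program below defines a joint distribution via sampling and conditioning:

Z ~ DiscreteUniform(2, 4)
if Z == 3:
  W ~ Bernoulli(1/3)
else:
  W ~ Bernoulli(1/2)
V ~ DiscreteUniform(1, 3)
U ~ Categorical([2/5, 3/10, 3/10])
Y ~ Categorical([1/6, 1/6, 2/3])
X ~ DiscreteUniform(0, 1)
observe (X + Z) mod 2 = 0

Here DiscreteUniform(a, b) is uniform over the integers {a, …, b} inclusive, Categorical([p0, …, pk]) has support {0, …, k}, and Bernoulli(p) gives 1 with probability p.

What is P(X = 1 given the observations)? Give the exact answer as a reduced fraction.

P(X = 1 | obs) = 1/3

Enumerate traces; 162 have nonzero weight after conditioning:
  (Z=2, W=0, V=1, U=0, Y=0, X=0) weight 1/540
  (Z=2, W=0, V=1, U=0, Y=1, X=0) weight 1/540
  (Z=2, W=0, V=1, U=0, Y=2, X=0) weight 1/135
  (Z=2, W=0, V=1, U=1, Y=0, X=0) weight 1/720
  (Z=2, W=0, V=1, U=1, Y=1, X=0) weight 1/720
  (Z=2, W=0, V=1, U=1, Y=2, X=0) weight 1/180
  (Z=2, W=0, V=1, U=2, Y=0, X=0) weight 1/720
  (Z=2, W=0, V=1, U=2, Y=1, X=0) weight 1/720
  (Z=3, W=0, V=1, U=0, Y=0, X=1) weight 1/405
  … 153 more
Group by X:
  weight(X=0) = 1/3
  weight(X=1) = 1/6
Total weight = 1/3 + 1/6 = 1/2
P(X=0 | obs) = 1/3 / 1/2 = 2/3
P(X=1 | obs) = 1/6 / 1/2 = 1/3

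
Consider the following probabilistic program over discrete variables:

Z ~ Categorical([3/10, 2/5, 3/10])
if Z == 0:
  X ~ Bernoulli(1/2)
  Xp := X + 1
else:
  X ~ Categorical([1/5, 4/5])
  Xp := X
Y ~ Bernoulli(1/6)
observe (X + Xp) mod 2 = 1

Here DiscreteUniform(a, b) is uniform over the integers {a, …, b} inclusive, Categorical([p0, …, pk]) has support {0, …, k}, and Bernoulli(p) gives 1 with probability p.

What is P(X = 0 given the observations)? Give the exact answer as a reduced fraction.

Enumerate traces; 4 have nonzero weight after conditioning:
  (Z=0, X=0, Y=0) weight 1/8
  (Z=0, X=0, Y=1) weight 1/40
  (Z=0, X=1, Y=0) weight 1/8
  (Z=0, X=1, Y=1) weight 1/40
Group by X:
  weight(X=0) = 3/20
  weight(X=1) = 3/20
Total weight = 3/20 + 3/20 = 3/10
P(X=0 | obs) = 3/20 / 3/10 = 1/2
P(X=1 | obs) = 3/20 / 3/10 = 1/2

P(X = 0 | obs) = 1/2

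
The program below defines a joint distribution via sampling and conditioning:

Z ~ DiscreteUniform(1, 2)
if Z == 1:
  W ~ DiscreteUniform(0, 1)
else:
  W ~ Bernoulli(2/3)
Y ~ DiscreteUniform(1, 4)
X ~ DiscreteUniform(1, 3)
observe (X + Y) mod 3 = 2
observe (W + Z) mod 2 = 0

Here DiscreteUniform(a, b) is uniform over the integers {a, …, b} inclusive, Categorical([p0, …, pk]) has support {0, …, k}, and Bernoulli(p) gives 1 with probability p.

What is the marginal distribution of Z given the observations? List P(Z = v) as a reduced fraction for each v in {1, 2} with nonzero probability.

Enumerate traces; 8 have nonzero weight after conditioning:
  (Z=1, W=1, Y=1, X=1) weight 1/48
  (Z=1, W=1, Y=2, X=3) weight 1/48
  (Z=1, W=1, Y=3, X=2) weight 1/48
  (Z=1, W=1, Y=4, X=1) weight 1/48
  (Z=2, W=0, Y=1, X=1) weight 1/72
  (Z=2, W=0, Y=2, X=3) weight 1/72
  (Z=2, W=0, Y=3, X=2) weight 1/72
  (Z=2, W=0, Y=4, X=1) weight 1/72
Group by Z:
  weight(Z=1) = 1/12
  weight(Z=2) = 1/18
Total weight = 1/12 + 1/18 = 5/36
P(Z=1 | obs) = 1/12 / 5/36 = 3/5
P(Z=2 | obs) = 1/18 / 5/36 = 2/5

P(Z=1) = 3/5, P(Z=2) = 2/5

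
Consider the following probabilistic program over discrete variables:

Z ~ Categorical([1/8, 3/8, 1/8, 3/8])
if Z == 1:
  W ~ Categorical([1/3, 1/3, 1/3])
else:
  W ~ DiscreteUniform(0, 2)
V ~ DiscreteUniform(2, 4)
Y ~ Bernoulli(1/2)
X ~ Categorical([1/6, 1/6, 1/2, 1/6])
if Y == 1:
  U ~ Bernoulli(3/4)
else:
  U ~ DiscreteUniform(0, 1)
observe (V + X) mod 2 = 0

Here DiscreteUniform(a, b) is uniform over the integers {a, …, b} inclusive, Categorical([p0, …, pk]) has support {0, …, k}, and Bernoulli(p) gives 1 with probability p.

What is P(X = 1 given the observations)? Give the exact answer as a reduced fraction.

Enumerate traces; 288 have nonzero weight after conditioning:
  (Z=0, W=0, V=2, Y=0, X=0, U=0) weight 1/1728
  (Z=0, W=0, V=2, Y=0, X=0, U=1) weight 1/1728
  (Z=0, W=0, V=2, Y=0, X=2, U=0) weight 1/576
  (Z=0, W=0, V=2, Y=0, X=2, U=1) weight 1/576
  (Z=0, W=0, V=2, Y=1, X=0, U=0) weight 1/3456
  (Z=0, W=0, V=2, Y=1, X=0, U=1) weight 1/1152
  (Z=0, W=0, V=2, Y=1, X=2, U=0) weight 1/1152
  (Z=0, W=0, V=2, Y=1, X=2, U=1) weight 1/384
  (Z=0, W=0, V=3, Y=0, X=1, U=0) weight 1/1728
  (Z=0, W=0, V=3, Y=0, X=3, U=0) weight 1/1728
  … 278 more
Group by X:
  weight(X=0) = 1/9
  weight(X=1) = 1/18
  weight(X=2) = 1/3
  weight(X=3) = 1/18
Total weight = 1/9 + 1/18 + 1/3 + 1/18 = 5/9
P(X=0 | obs) = 1/9 / 5/9 = 1/5
P(X=1 | obs) = 1/18 / 5/9 = 1/10
P(X=2 | obs) = 1/3 / 5/9 = 3/5
P(X=3 | obs) = 1/18 / 5/9 = 1/10

P(X = 1 | obs) = 1/10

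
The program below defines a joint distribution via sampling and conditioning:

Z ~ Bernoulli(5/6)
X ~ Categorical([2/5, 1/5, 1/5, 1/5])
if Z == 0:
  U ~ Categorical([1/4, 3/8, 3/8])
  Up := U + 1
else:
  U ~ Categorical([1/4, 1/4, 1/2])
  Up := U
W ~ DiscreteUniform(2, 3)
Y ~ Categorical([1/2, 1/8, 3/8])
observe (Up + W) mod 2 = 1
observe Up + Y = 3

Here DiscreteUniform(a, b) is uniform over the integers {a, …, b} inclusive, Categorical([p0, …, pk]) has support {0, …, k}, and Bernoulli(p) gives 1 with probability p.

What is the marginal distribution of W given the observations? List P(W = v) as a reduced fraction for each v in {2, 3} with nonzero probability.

P(W=2) = 48/71, P(W=3) = 23/71

Enumerate traces; 20 have nonzero weight after conditioning:
  (Z=0, X=0, U=0, W=2, Y=2) weight 1/320
  (Z=0, X=0, U=1, W=3, Y=1) weight 1/640
  (Z=0, X=0, U=2, W=2, Y=0) weight 1/160
  (Z=0, X=1, U=0, W=2, Y=2) weight 1/640
  (Z=0, X=1, U=1, W=3, Y=1) weight 1/1280
  (Z=0, X=1, U=2, W=2, Y=0) weight 1/320
  (Z=0, X=2, U=0, W=2, Y=2) weight 1/640
  (Z=0, X=2, U=1, W=3, Y=1) weight 1/1280
  … 12 more
Group by W:
  weight(W=2) = 1/16
  weight(W=3) = 23/768
Total weight = 1/16 + 23/768 = 71/768
P(W=2 | obs) = 1/16 / 71/768 = 48/71
P(W=3 | obs) = 23/768 / 71/768 = 23/71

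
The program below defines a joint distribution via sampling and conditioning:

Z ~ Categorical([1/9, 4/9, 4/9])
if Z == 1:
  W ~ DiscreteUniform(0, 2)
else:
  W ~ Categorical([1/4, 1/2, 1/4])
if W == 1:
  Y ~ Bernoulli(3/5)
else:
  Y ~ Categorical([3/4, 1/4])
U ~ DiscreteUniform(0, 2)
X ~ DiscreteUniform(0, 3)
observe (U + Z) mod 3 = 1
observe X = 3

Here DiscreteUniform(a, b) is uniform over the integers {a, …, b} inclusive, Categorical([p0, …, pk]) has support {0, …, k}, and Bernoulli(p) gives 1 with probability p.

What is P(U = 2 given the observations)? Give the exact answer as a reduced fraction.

Enumerate traces; 18 have nonzero weight after conditioning:
  (Z=0, W=0, Y=0, U=1, X=3) weight 1/576
  (Z=0, W=0, Y=1, U=1, X=3) weight 1/1728
  (Z=0, W=1, Y=0, U=1, X=3) weight 1/540
  (Z=0, W=1, Y=1, U=1, X=3) weight 1/360
  (Z=0, W=2, Y=0, U=1, X=3) weight 1/576
  (Z=0, W=2, Y=1, U=1, X=3) weight 1/1728
  (Z=1, W=0, Y=0, U=0, X=3) weight 1/108
  (Z=1, W=0, Y=1, U=0, X=3) weight 1/324
  (Z=2, W=0, Y=0, U=2, X=3) weight 1/144
  … 9 more
Group by U:
  weight(U=0) = 1/27
  weight(U=1) = 1/108
  weight(U=2) = 1/27
Total weight = 1/27 + 1/108 + 1/27 = 1/12
P(U=0 | obs) = 1/27 / 1/12 = 4/9
P(U=1 | obs) = 1/108 / 1/12 = 1/9
P(U=2 | obs) = 1/27 / 1/12 = 4/9

P(U = 2 | obs) = 4/9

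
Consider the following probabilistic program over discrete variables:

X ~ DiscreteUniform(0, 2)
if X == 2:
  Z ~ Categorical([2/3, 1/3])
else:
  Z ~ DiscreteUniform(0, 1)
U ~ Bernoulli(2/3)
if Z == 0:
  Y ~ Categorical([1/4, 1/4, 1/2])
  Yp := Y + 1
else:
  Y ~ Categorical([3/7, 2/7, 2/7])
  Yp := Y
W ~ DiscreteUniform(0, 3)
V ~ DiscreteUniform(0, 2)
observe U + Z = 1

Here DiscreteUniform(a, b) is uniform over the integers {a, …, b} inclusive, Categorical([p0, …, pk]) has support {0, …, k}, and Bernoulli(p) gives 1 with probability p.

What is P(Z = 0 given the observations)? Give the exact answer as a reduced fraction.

P(Z = 0 | obs) = 5/7

Enumerate traces; 216 have nonzero weight after conditioning:
  (X=0, Z=0, U=1, Y=0, W=0, V=0) weight 1/432
  (X=0, Z=0, U=1, Y=0, W=0, V=1) weight 1/432
  (X=0, Z=0, U=1, Y=0, W=0, V=2) weight 1/432
  (X=0, Z=0, U=1, Y=0, W=1, V=0) weight 1/432
  (X=0, Z=0, U=1, Y=0, W=1, V=1) weight 1/432
  (X=0, Z=0, U=1, Y=0, W=1, V=2) weight 1/432
  (X=0, Z=0, U=1, Y=0, W=2, V=0) weight 1/432
  (X=0, Z=0, U=1, Y=0, W=2, V=1) weight 1/432
  (X=0, Z=1, U=0, Y=0, W=0, V=0) weight 1/504
  … 207 more
Group by Z:
  weight(Z=0) = 10/27
  weight(Z=1) = 4/27
Total weight = 10/27 + 4/27 = 14/27
P(Z=0 | obs) = 10/27 / 14/27 = 5/7
P(Z=1 | obs) = 4/27 / 14/27 = 2/7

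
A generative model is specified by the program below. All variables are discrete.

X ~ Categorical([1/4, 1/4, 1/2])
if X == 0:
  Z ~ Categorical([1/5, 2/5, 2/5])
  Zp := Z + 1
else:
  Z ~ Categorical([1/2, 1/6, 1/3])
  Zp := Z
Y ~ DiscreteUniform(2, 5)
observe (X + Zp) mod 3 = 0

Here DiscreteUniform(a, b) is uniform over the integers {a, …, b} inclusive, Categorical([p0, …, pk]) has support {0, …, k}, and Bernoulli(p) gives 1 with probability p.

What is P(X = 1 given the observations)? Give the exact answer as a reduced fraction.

P(X = 1 | obs) = 5/16

Enumerate traces; 12 have nonzero weight after conditioning:
  (X=0, Z=2, Y=2) weight 1/40
  (X=0, Z=2, Y=3) weight 1/40
  (X=0, Z=2, Y=4) weight 1/40
  (X=0, Z=2, Y=5) weight 1/40
  (X=1, Z=2, Y=2) weight 1/48
  (X=1, Z=2, Y=3) weight 1/48
  (X=1, Z=2, Y=4) weight 1/48
  (X=1, Z=2, Y=5) weight 1/48
  (X=2, Z=1, Y=2) weight 1/48
  … 3 more
Group by X:
  weight(X=0) = 1/10
  weight(X=1) = 1/12
  weight(X=2) = 1/12
Total weight = 1/10 + 1/12 + 1/12 = 4/15
P(X=0 | obs) = 1/10 / 4/15 = 3/8
P(X=1 | obs) = 1/12 / 4/15 = 5/16
P(X=2 | obs) = 1/12 / 4/15 = 5/16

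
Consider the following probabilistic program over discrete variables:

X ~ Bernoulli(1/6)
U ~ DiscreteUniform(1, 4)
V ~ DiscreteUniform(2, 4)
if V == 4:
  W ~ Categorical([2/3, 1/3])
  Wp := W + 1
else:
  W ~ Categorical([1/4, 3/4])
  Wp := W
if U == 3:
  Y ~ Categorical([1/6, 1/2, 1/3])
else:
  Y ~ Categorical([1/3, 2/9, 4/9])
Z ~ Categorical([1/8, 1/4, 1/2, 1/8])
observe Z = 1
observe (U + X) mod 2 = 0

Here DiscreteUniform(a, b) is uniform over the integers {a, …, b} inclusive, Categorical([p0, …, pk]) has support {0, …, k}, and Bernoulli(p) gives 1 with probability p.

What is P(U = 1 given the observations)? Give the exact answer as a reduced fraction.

P(U = 1 | obs) = 1/12

Enumerate traces; 72 have nonzero weight after conditioning:
  (X=0, U=2, V=2, W=0, Y=0, Z=1) weight 5/3456
  (X=0, U=2, V=2, W=0, Y=1, Z=1) weight 5/5184
  (X=0, U=2, V=2, W=0, Y=2, Z=1) weight 5/2592
  (X=0, U=2, V=2, W=1, Y=0, Z=1) weight 5/1152
  (X=0, U=2, V=2, W=1, Y=1, Z=1) weight 5/1728
  (X=0, U=2, V=2, W=1, Y=2, Z=1) weight 5/864
  (X=0, U=2, V=3, W=0, Y=0, Z=1) weight 5/3456
  (X=0, U=2, V=3, W=0, Y=1, Z=1) weight 5/5184
  (X=0, U=4, V=2, W=0, Y=0, Z=1) weight 5/3456
  (X=1, U=1, V=2, W=0, Y=0, Z=1) weight 1/3456
  … 62 more
Group by U:
  weight(U=1) = 1/96
  weight(U=2) = 5/96
  weight(U=3) = 1/96
  weight(U=4) = 5/96
Total weight = 1/96 + 5/96 + 1/96 + 5/96 = 1/8
P(U=1 | obs) = 1/96 / 1/8 = 1/12
P(U=2 | obs) = 5/96 / 1/8 = 5/12
P(U=3 | obs) = 1/96 / 1/8 = 1/12
P(U=4 | obs) = 5/96 / 1/8 = 5/12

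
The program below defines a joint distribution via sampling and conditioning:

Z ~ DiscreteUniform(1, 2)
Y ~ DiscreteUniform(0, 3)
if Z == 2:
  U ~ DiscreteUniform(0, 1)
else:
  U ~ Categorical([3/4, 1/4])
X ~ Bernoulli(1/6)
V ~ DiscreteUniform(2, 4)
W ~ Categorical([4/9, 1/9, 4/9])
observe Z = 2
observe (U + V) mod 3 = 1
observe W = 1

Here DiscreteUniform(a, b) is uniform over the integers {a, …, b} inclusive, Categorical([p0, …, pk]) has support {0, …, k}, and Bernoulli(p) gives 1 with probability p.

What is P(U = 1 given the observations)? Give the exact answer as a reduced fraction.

Enumerate traces; 16 have nonzero weight after conditioning:
  (Z=2, Y=0, U=0, X=0, V=4, W=1) weight 5/2592
  (Z=2, Y=0, U=0, X=1, V=4, W=1) weight 1/2592
  (Z=2, Y=0, U=1, X=0, V=3, W=1) weight 5/2592
  (Z=2, Y=0, U=1, X=1, V=3, W=1) weight 1/2592
  (Z=2, Y=1, U=0, X=0, V=4, W=1) weight 5/2592
  (Z=2, Y=1, U=0, X=1, V=4, W=1) weight 1/2592
  (Z=2, Y=1, U=1, X=0, V=3, W=1) weight 5/2592
  (Z=2, Y=1, U=1, X=1, V=3, W=1) weight 1/2592
  … 8 more
Group by U:
  weight(U=0) = 1/108
  weight(U=1) = 1/108
Total weight = 1/108 + 1/108 = 1/54
P(U=0 | obs) = 1/108 / 1/54 = 1/2
P(U=1 | obs) = 1/108 / 1/54 = 1/2

P(U = 1 | obs) = 1/2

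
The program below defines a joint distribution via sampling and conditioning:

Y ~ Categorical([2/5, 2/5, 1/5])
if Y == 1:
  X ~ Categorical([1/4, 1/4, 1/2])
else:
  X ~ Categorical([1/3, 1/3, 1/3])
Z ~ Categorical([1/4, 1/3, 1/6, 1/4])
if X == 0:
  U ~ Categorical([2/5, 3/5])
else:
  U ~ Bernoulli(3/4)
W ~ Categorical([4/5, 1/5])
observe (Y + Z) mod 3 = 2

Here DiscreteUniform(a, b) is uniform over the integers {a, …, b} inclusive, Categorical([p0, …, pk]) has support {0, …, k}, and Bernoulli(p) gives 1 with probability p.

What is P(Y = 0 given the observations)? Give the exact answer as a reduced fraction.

P(Y = 0 | obs) = 2/9

Enumerate traces; 48 have nonzero weight after conditioning:
  (Y=0, X=0, Z=2, U=0, W=0) weight 8/1125
  (Y=0, X=0, Z=2, U=0, W=1) weight 2/1125
  (Y=0, X=0, Z=2, U=1, W=0) weight 4/375
  (Y=0, X=0, Z=2, U=1, W=1) weight 1/375
  (Y=0, X=1, Z=2, U=0, W=0) weight 1/225
  (Y=0, X=1, Z=2, U=0, W=1) weight 1/900
  (Y=0, X=1, Z=2, U=1, W=0) weight 1/75
  (Y=0, X=1, Z=2, U=1, W=1) weight 1/300
  (Y=1, X=0, Z=1, U=0, W=0) weight 4/375
  (Y=2, X=0, Z=0, U=0, W=0) weight 2/375
  … 38 more
Group by Y:
  weight(Y=0) = 1/15
  weight(Y=1) = 2/15
  weight(Y=2) = 1/10
Total weight = 1/15 + 2/15 + 1/10 = 3/10
P(Y=0 | obs) = 1/15 / 3/10 = 2/9
P(Y=1 | obs) = 2/15 / 3/10 = 4/9
P(Y=2 | obs) = 1/10 / 3/10 = 1/3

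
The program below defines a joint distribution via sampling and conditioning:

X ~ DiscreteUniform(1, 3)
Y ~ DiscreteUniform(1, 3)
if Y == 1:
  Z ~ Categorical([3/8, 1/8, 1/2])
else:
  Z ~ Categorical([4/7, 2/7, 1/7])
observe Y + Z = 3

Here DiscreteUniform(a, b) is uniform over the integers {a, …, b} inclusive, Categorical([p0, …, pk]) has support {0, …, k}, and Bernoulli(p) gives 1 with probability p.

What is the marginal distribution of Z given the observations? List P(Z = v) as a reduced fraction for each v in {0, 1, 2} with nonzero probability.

Enumerate traces; 9 have nonzero weight after conditioning:
  (X=1, Y=1, Z=2) weight 1/18
  (X=1, Y=2, Z=1) weight 2/63
  (X=1, Y=3, Z=0) weight 4/63
  (X=2, Y=1, Z=2) weight 1/18
  (X=2, Y=2, Z=1) weight 2/63
  (X=2, Y=3, Z=0) weight 4/63
  (X=3, Y=1, Z=2) weight 1/18
  (X=3, Y=2, Z=1) weight 2/63
  … 1 more
Group by Z:
  weight(Z=0) = 4/21
  weight(Z=1) = 2/21
  weight(Z=2) = 1/6
Total weight = 4/21 + 2/21 + 1/6 = 19/42
P(Z=0 | obs) = 4/21 / 19/42 = 8/19
P(Z=1 | obs) = 2/21 / 19/42 = 4/19
P(Z=2 | obs) = 1/6 / 19/42 = 7/19

P(Z=0) = 8/19, P(Z=1) = 4/19, P(Z=2) = 7/19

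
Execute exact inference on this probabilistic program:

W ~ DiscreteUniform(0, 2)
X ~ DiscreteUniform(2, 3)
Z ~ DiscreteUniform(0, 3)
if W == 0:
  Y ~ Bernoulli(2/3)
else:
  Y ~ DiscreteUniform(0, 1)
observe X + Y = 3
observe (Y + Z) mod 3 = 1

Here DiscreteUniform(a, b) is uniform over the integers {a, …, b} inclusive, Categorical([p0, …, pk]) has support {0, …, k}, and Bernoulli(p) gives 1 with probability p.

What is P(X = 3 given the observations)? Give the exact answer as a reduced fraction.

P(X = 3 | obs) = 2/7

Enumerate traces; 9 have nonzero weight after conditioning:
  (W=0, X=2, Z=0, Y=1) weight 1/36
  (W=0, X=2, Z=3, Y=1) weight 1/36
  (W=0, X=3, Z=1, Y=0) weight 1/72
  (W=1, X=2, Z=0, Y=1) weight 1/48
  (W=1, X=2, Z=3, Y=1) weight 1/48
  (W=1, X=3, Z=1, Y=0) weight 1/48
  (W=2, X=2, Z=0, Y=1) weight 1/48
  (W=2, X=2, Z=3, Y=1) weight 1/48
  … 1 more
Group by X:
  weight(X=2) = 5/36
  weight(X=3) = 1/18
Total weight = 5/36 + 1/18 = 7/36
P(X=2 | obs) = 5/36 / 7/36 = 5/7
P(X=3 | obs) = 1/18 / 7/36 = 2/7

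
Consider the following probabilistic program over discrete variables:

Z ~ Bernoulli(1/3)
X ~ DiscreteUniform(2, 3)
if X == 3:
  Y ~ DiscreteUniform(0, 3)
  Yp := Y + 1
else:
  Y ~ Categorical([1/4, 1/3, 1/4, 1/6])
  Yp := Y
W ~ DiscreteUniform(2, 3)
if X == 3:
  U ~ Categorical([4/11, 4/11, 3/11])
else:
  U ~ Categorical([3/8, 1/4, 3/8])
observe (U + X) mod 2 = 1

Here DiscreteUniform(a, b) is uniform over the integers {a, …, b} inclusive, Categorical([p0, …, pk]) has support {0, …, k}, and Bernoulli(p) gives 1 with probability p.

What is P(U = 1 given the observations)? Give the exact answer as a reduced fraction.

Enumerate traces; 48 have nonzero weight after conditioning:
  (Z=0, X=2, Y=0, W=2, U=1) weight 1/96
  (Z=0, X=2, Y=0, W=3, U=1) weight 1/96
  (Z=0, X=2, Y=1, W=2, U=1) weight 1/72
  (Z=0, X=2, Y=1, W=3, U=1) weight 1/72
  (Z=0, X=2, Y=2, W=2, U=1) weight 1/96
  (Z=0, X=2, Y=2, W=3, U=1) weight 1/96
  (Z=0, X=2, Y=3, W=2, U=1) weight 1/144
  (Z=0, X=2, Y=3, W=3, U=1) weight 1/144
  (Z=0, X=3, Y=0, W=2, U=0) weight 1/66
  (Z=0, X=3, Y=0, W=2, U=2) weight 1/88
  … 38 more
Group by U:
  weight(U=0) = 2/11
  weight(U=1) = 1/8
  weight(U=2) = 3/22
Total weight = 2/11 + 1/8 + 3/22 = 39/88
P(U=0 | obs) = 2/11 / 39/88 = 16/39
P(U=1 | obs) = 1/8 / 39/88 = 11/39
P(U=2 | obs) = 3/22 / 39/88 = 4/13

P(U = 1 | obs) = 11/39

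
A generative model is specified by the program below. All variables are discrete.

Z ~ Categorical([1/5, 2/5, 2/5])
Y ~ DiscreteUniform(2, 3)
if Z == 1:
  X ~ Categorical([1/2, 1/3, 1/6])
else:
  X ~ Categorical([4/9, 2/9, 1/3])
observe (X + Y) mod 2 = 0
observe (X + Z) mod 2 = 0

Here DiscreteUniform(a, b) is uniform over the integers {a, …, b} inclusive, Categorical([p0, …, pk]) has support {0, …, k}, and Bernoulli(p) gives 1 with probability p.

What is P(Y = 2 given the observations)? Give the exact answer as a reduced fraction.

Enumerate traces; 5 have nonzero weight after conditioning:
  (Z=0, Y=2, X=0) weight 2/45
  (Z=0, Y=2, X=2) weight 1/30
  (Z=1, Y=3, X=1) weight 1/15
  (Z=2, Y=2, X=0) weight 4/45
  (Z=2, Y=2, X=2) weight 1/15
Group by Y:
  weight(Y=2) = 7/30
  weight(Y=3) = 1/15
Total weight = 7/30 + 1/15 = 3/10
P(Y=2 | obs) = 7/30 / 3/10 = 7/9
P(Y=3 | obs) = 1/15 / 3/10 = 2/9

P(Y = 2 | obs) = 7/9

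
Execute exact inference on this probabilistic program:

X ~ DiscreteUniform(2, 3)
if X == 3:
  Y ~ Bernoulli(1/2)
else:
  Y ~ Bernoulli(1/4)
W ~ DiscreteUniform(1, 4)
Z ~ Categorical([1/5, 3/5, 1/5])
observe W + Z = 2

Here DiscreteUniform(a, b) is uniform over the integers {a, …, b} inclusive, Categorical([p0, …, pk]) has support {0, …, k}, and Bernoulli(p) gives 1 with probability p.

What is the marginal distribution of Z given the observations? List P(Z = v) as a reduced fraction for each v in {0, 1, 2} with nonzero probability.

P(Z=0) = 1/4, P(Z=1) = 3/4

Enumerate traces; 8 have nonzero weight after conditioning:
  (X=2, Y=0, W=1, Z=1) weight 9/160
  (X=2, Y=0, W=2, Z=0) weight 3/160
  (X=2, Y=1, W=1, Z=1) weight 3/160
  (X=2, Y=1, W=2, Z=0) weight 1/160
  (X=3, Y=0, W=1, Z=1) weight 3/80
  (X=3, Y=0, W=2, Z=0) weight 1/80
  (X=3, Y=1, W=1, Z=1) weight 3/80
  (X=3, Y=1, W=2, Z=0) weight 1/80
Group by Z:
  weight(Z=0) = 1/20
  weight(Z=1) = 3/20
Total weight = 1/20 + 3/20 = 1/5
P(Z=0 | obs) = 1/20 / 1/5 = 1/4
P(Z=1 | obs) = 3/20 / 1/5 = 3/4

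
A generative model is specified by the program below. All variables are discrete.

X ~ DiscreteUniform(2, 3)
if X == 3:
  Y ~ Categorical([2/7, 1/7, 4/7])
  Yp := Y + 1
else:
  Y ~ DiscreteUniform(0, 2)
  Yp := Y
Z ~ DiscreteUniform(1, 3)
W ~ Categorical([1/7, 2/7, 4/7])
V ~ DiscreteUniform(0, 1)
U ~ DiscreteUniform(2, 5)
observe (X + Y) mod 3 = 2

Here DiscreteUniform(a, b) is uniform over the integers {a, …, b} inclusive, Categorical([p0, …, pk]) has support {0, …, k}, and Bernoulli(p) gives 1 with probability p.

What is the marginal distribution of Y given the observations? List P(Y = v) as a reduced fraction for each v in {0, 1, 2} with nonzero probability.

Enumerate traces; 144 have nonzero weight after conditioning:
  (X=2, Y=0, Z=1, W=0, V=0, U=2) weight 1/1008
  (X=2, Y=0, Z=1, W=0, V=0, U=3) weight 1/1008
  (X=2, Y=0, Z=1, W=0, V=0, U=4) weight 1/1008
  (X=2, Y=0, Z=1, W=0, V=0, U=5) weight 1/1008
  (X=2, Y=0, Z=1, W=0, V=1, U=2) weight 1/1008
  (X=2, Y=0, Z=1, W=0, V=1, U=3) weight 1/1008
  (X=2, Y=0, Z=1, W=0, V=1, U=4) weight 1/1008
  (X=2, Y=0, Z=1, W=0, V=1, U=5) weight 1/1008
  (X=3, Y=2, Z=1, W=0, V=0, U=2) weight 1/588
  … 135 more
Group by Y:
  weight(Y=0) = 1/6
  weight(Y=2) = 2/7
Total weight = 1/6 + 2/7 = 19/42
P(Y=0 | obs) = 1/6 / 19/42 = 7/19
P(Y=2 | obs) = 2/7 / 19/42 = 12/19

P(Y=0) = 7/19, P(Y=2) = 12/19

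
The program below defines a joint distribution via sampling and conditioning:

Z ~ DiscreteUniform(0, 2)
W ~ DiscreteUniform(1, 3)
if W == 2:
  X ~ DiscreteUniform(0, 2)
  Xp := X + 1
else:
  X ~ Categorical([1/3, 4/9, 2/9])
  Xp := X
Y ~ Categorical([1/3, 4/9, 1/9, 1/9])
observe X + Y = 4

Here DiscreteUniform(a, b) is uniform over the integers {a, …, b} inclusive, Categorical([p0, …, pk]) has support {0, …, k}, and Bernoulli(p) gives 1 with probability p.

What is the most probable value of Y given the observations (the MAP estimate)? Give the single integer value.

argmax_v P(Y = v | obs) = 3

Enumerate traces; 18 have nonzero weight after conditioning:
  (Z=0, W=1, X=1, Y=3) weight 4/729
  (Z=0, W=1, X=2, Y=2) weight 2/729
  (Z=0, W=2, X=1, Y=3) weight 1/243
  (Z=0, W=2, X=2, Y=2) weight 1/243
  (Z=0, W=3, X=1, Y=3) weight 4/729
  (Z=0, W=3, X=2, Y=2) weight 2/729
  (Z=1, W=1, X=1, Y=3) weight 4/729
  (Z=1, W=1, X=2, Y=2) weight 2/729
  … 10 more
Group by Y:
  weight(Y=2) = 7/243
  weight(Y=3) = 11/243
Total weight = 7/243 + 11/243 = 2/27
P(Y=2 | obs) = 7/243 / 2/27 = 7/18
P(Y=3 | obs) = 11/243 / 2/27 = 11/18
argmax = 3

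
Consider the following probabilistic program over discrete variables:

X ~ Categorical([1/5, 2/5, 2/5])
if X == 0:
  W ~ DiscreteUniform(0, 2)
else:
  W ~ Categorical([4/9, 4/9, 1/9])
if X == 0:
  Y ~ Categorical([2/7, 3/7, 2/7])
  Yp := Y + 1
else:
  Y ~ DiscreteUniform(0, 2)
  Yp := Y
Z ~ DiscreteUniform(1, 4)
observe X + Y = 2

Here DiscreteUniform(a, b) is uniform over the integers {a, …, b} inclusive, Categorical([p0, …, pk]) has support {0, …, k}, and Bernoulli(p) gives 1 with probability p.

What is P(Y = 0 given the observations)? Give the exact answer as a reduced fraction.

Enumerate traces; 36 have nonzero weight after conditioning:
  (X=0, W=0, Y=2, Z=1) weight 1/210
  (X=0, W=0, Y=2, Z=2) weight 1/210
  (X=0, W=0, Y=2, Z=3) weight 1/210
  (X=0, W=0, Y=2, Z=4) weight 1/210
  (X=0, W=1, Y=2, Z=1) weight 1/210
  (X=0, W=1, Y=2, Z=2) weight 1/210
  (X=0, W=1, Y=2, Z=3) weight 1/210
  (X=0, W=1, Y=2, Z=4) weight 1/210
  (X=1, W=0, Y=1, Z=1) weight 2/135
  (X=2, W=0, Y=0, Z=1) weight 2/135
  … 26 more
Group by Y:
  weight(Y=0) = 2/15
  weight(Y=1) = 2/15
  weight(Y=2) = 2/35
Total weight = 2/15 + 2/15 + 2/35 = 34/105
P(Y=0 | obs) = 2/15 / 34/105 = 7/17
P(Y=1 | obs) = 2/15 / 34/105 = 7/17
P(Y=2 | obs) = 2/35 / 34/105 = 3/17

P(Y = 0 | obs) = 7/17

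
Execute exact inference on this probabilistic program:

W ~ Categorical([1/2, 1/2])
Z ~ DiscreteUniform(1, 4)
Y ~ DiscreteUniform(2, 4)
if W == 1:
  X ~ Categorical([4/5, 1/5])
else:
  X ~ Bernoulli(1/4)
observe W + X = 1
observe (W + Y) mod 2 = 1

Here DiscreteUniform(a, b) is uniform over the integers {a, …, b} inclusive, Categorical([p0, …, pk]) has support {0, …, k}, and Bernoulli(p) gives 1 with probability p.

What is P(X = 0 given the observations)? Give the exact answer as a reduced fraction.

Enumerate traces; 12 have nonzero weight after conditioning:
  (W=0, Z=1, Y=3, X=1) weight 1/96
  (W=0, Z=2, Y=3, X=1) weight 1/96
  (W=0, Z=3, Y=3, X=1) weight 1/96
  (W=0, Z=4, Y=3, X=1) weight 1/96
  (W=1, Z=1, Y=2, X=0) weight 1/30
  (W=1, Z=1, Y=4, X=0) weight 1/30
  (W=1, Z=2, Y=2, X=0) weight 1/30
  (W=1, Z=2, Y=4, X=0) weight 1/30
  … 4 more
Group by X:
  weight(X=0) = 4/15
  weight(X=1) = 1/24
Total weight = 4/15 + 1/24 = 37/120
P(X=0 | obs) = 4/15 / 37/120 = 32/37
P(X=1 | obs) = 1/24 / 37/120 = 5/37

P(X = 0 | obs) = 32/37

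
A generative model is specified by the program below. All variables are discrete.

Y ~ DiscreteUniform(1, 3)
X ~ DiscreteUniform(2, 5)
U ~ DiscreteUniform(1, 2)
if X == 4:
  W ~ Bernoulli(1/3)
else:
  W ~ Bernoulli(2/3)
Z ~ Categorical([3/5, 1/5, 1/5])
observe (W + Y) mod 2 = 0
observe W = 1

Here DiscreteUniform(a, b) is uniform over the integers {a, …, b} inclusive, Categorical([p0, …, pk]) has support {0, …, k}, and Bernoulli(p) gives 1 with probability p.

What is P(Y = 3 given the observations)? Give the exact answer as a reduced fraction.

Enumerate traces; 48 have nonzero weight after conditioning:
  (Y=1, X=2, U=1, W=1, Z=0) weight 1/60
  (Y=1, X=2, U=1, W=1, Z=1) weight 1/180
  (Y=1, X=2, U=1, W=1, Z=2) weight 1/180
  (Y=1, X=2, U=2, W=1, Z=0) weight 1/60
  (Y=1, X=2, U=2, W=1, Z=1) weight 1/180
  (Y=1, X=2, U=2, W=1, Z=2) weight 1/180
  (Y=1, X=3, U=1, W=1, Z=0) weight 1/60
  (Y=1, X=3, U=1, W=1, Z=1) weight 1/180
  (Y=3, X=2, U=1, W=1, Z=0) weight 1/60
  … 39 more
Group by Y:
  weight(Y=1) = 7/36
  weight(Y=3) = 7/36
Total weight = 7/36 + 7/36 = 7/18
P(Y=1 | obs) = 7/36 / 7/18 = 1/2
P(Y=3 | obs) = 7/36 / 7/18 = 1/2

P(Y = 3 | obs) = 1/2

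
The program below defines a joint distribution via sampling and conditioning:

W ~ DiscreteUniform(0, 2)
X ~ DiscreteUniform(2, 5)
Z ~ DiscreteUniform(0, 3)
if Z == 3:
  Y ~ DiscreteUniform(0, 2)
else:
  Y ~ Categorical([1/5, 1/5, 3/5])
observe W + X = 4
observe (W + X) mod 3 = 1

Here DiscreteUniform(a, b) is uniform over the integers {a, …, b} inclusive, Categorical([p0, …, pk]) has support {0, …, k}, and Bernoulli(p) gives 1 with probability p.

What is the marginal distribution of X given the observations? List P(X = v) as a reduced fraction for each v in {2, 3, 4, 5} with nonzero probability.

P(X=2) = 1/3, P(X=3) = 1/3, P(X=4) = 1/3

Enumerate traces; 36 have nonzero weight after conditioning:
  (W=0, X=4, Z=0, Y=0) weight 1/240
  (W=0, X=4, Z=0, Y=1) weight 1/240
  (W=0, X=4, Z=0, Y=2) weight 1/80
  (W=0, X=4, Z=1, Y=0) weight 1/240
  (W=0, X=4, Z=1, Y=1) weight 1/240
  (W=0, X=4, Z=1, Y=2) weight 1/80
  (W=0, X=4, Z=2, Y=0) weight 1/240
  (W=0, X=4, Z=2, Y=1) weight 1/240
  (W=1, X=3, Z=0, Y=0) weight 1/240
  (W=2, X=2, Z=0, Y=0) weight 1/240
  … 26 more
Group by X:
  weight(X=2) = 1/12
  weight(X=3) = 1/12
  weight(X=4) = 1/12
Total weight = 1/12 + 1/12 + 1/12 = 1/4
P(X=2 | obs) = 1/12 / 1/4 = 1/3
P(X=3 | obs) = 1/12 / 1/4 = 1/3
P(X=4 | obs) = 1/12 / 1/4 = 1/3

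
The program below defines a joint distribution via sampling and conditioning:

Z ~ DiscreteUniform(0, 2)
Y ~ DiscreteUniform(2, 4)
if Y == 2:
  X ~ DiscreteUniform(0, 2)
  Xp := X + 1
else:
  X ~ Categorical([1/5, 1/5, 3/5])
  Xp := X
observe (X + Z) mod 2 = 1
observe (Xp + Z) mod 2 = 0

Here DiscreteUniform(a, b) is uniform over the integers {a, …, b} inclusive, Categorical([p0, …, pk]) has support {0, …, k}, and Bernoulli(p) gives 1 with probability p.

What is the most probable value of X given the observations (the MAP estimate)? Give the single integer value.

Enumerate traces; 4 have nonzero weight after conditioning:
  (Z=0, Y=2, X=1) weight 1/27
  (Z=1, Y=2, X=0) weight 1/27
  (Z=1, Y=2, X=2) weight 1/27
  (Z=2, Y=2, X=1) weight 1/27
Group by X:
  weight(X=0) = 1/27
  weight(X=1) = 2/27
  weight(X=2) = 1/27
Total weight = 1/27 + 2/27 + 1/27 = 4/27
P(X=0 | obs) = 1/27 / 4/27 = 1/4
P(X=1 | obs) = 2/27 / 4/27 = 1/2
P(X=2 | obs) = 1/27 / 4/27 = 1/4
argmax = 1

argmax_v P(X = v | obs) = 1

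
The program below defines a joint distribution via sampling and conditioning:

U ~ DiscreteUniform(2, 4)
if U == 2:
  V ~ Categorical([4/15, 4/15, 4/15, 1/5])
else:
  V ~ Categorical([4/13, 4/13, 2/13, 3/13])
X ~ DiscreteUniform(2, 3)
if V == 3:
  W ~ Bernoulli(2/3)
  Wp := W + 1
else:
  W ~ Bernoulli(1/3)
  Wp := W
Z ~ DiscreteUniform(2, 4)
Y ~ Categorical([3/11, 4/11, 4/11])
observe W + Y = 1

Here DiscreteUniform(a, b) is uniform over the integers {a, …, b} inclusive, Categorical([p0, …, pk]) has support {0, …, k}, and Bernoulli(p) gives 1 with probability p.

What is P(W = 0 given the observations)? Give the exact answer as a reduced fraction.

P(W = 0 | obs) = 694/1051

Enumerate traces; 144 have nonzero weight after conditioning:
  (U=2, V=0, X=2, W=0, Z=2, Y=1) weight 16/4455
  (U=2, V=0, X=2, W=0, Z=3, Y=1) weight 16/4455
  (U=2, V=0, X=2, W=0, Z=4, Y=1) weight 16/4455
  (U=2, V=0, X=2, W=1, Z=2, Y=0) weight 2/1485
  (U=2, V=0, X=2, W=1, Z=3, Y=0) weight 2/1485
  (U=2, V=0, X=2, W=1, Z=4, Y=0) weight 2/1485
  (U=2, V=0, X=3, W=0, Z=2, Y=1) weight 16/4455
  (U=2, V=0, X=3, W=0, Z=3, Y=1) weight 16/4455
  … 136 more
Group by W:
  weight(W=0) = 1388/6435
  weight(W=1) = 238/2145
Total weight = 1388/6435 + 238/2145 = 2102/6435
P(W=0 | obs) = 1388/6435 / 2102/6435 = 694/1051
P(W=1 | obs) = 238/2145 / 2102/6435 = 357/1051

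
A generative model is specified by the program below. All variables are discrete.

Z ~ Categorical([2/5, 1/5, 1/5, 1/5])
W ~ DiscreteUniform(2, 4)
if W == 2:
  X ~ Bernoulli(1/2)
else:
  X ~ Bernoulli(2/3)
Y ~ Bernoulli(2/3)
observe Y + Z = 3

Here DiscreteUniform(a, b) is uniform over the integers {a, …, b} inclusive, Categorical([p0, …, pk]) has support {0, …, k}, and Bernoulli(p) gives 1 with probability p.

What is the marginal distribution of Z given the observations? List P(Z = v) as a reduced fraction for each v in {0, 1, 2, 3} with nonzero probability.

Enumerate traces; 12 have nonzero weight after conditioning:
  (Z=2, W=2, X=0, Y=1) weight 1/45
  (Z=2, W=2, X=1, Y=1) weight 1/45
  (Z=2, W=3, X=0, Y=1) weight 2/135
  (Z=2, W=3, X=1, Y=1) weight 4/135
  (Z=2, W=4, X=0, Y=1) weight 2/135
  (Z=2, W=4, X=1, Y=1) weight 4/135
  (Z=3, W=2, X=0, Y=0) weight 1/90
  (Z=3, W=2, X=1, Y=0) weight 1/90
  … 4 more
Group by Z:
  weight(Z=2) = 2/15
  weight(Z=3) = 1/15
Total weight = 2/15 + 1/15 = 1/5
P(Z=2 | obs) = 2/15 / 1/5 = 2/3
P(Z=3 | obs) = 1/15 / 1/5 = 1/3

P(Z=2) = 2/3, P(Z=3) = 1/3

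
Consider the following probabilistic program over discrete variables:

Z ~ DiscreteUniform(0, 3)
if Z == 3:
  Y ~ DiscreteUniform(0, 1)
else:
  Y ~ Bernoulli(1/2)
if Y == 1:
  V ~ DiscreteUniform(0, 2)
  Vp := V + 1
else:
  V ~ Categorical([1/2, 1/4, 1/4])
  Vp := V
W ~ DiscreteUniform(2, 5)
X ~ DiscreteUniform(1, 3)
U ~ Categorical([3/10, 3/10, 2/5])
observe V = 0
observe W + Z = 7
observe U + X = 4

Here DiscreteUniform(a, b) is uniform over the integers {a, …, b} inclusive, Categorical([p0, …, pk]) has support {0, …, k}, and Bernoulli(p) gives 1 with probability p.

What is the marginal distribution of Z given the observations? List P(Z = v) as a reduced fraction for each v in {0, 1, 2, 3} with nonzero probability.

Enumerate traces; 8 have nonzero weight after conditioning:
  (Z=2, Y=0, V=0, W=5, X=2, U=2) weight 1/480
  (Z=2, Y=0, V=0, W=5, X=3, U=1) weight 1/640
  (Z=2, Y=1, V=0, W=5, X=2, U=2) weight 1/720
  (Z=2, Y=1, V=0, W=5, X=3, U=1) weight 1/960
  (Z=3, Y=0, V=0, W=4, X=2, U=2) weight 1/480
  (Z=3, Y=0, V=0, W=4, X=3, U=1) weight 1/640
  (Z=3, Y=1, V=0, W=4, X=2, U=2) weight 1/720
  (Z=3, Y=1, V=0, W=4, X=3, U=1) weight 1/960
Group by Z:
  weight(Z=2) = 7/1152
  weight(Z=3) = 7/1152
Total weight = 7/1152 + 7/1152 = 7/576
P(Z=2 | obs) = 7/1152 / 7/576 = 1/2
P(Z=3 | obs) = 7/1152 / 7/576 = 1/2

P(Z=2) = 1/2, P(Z=3) = 1/2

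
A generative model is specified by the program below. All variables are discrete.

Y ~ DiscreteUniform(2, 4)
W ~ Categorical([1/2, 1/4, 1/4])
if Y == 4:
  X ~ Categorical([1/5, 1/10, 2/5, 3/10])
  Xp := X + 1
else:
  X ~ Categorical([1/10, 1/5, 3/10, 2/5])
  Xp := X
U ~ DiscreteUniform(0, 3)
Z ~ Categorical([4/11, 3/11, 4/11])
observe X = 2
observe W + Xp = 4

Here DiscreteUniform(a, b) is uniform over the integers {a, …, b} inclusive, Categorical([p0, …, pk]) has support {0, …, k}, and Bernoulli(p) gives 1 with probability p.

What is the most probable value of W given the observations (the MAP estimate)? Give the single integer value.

Enumerate traces; 36 have nonzero weight after conditioning:
  (Y=2, W=2, X=2, U=0, Z=0) weight 1/440
  (Y=2, W=2, X=2, U=0, Z=1) weight 3/1760
  (Y=2, W=2, X=2, U=0, Z=2) weight 1/440
  (Y=2, W=2, X=2, U=1, Z=0) weight 1/440
  (Y=2, W=2, X=2, U=1, Z=1) weight 3/1760
  (Y=2, W=2, X=2, U=1, Z=2) weight 1/440
  (Y=2, W=2, X=2, U=2, Z=0) weight 1/440
  (Y=2, W=2, X=2, U=2, Z=1) weight 3/1760
  (Y=4, W=1, X=2, U=0, Z=0) weight 1/330
  … 27 more
Group by W:
  weight(W=1) = 1/30
  weight(W=2) = 1/20
Total weight = 1/30 + 1/20 = 1/12
P(W=1 | obs) = 1/30 / 1/12 = 2/5
P(W=2 | obs) = 1/20 / 1/12 = 3/5
argmax = 2

argmax_v P(W = v | obs) = 2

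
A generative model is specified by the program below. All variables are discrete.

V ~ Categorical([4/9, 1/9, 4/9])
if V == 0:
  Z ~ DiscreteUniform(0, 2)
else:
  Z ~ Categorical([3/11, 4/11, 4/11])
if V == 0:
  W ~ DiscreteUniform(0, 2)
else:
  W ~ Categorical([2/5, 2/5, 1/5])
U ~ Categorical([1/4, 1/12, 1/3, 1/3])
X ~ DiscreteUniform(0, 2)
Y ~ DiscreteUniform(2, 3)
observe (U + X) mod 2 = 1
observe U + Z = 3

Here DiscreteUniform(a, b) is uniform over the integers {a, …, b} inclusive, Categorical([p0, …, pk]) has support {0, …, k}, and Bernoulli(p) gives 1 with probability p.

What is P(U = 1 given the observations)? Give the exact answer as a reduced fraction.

Enumerate traces; 90 have nonzero weight after conditioning:
  (V=0, Z=0, W=0, U=3, X=0, Y=2) weight 2/729
  (V=0, Z=0, W=0, U=3, X=0, Y=3) weight 2/729
  (V=0, Z=0, W=0, U=3, X=2, Y=2) weight 2/729
  (V=0, Z=0, W=0, U=3, X=2, Y=3) weight 2/729
  (V=0, Z=0, W=1, U=3, X=0, Y=2) weight 2/729
  (V=0, Z=0, W=1, U=3, X=0, Y=3) weight 2/729
  (V=0, Z=0, W=1, U=3, X=2, Y=2) weight 2/729
  (V=0, Z=0, W=1, U=3, X=2, Y=3) weight 2/729
  (V=0, Z=1, W=0, U=2, X=1, Y=2) weight 2/729
  (V=0, Z=2, W=0, U=1, X=0, Y=2) weight 1/1458
  … 80 more
Group by U:
  weight(U=1) = 52/2673
  weight(U=2) = 104/2673
  weight(U=3) = 178/2673
Total weight = 52/2673 + 104/2673 + 178/2673 = 334/2673
P(U=1 | obs) = 52/2673 / 334/2673 = 26/167
P(U=2 | obs) = 104/2673 / 334/2673 = 52/167
P(U=3 | obs) = 178/2673 / 334/2673 = 89/167

P(U = 1 | obs) = 26/167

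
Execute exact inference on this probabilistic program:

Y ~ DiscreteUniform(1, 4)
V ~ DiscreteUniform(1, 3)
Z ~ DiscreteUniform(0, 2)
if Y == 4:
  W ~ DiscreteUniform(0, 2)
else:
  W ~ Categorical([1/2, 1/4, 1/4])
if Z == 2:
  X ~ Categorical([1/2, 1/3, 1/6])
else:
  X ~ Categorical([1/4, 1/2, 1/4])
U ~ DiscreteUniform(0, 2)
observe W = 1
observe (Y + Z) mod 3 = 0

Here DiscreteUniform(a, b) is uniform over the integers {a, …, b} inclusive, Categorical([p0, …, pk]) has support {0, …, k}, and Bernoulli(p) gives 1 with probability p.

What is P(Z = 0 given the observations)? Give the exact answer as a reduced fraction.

P(Z = 0 | obs) = 3/13

Enumerate traces; 108 have nonzero weight after conditioning:
  (Y=1, V=1, Z=2, W=1, X=0, U=0) weight 1/864
  (Y=1, V=1, Z=2, W=1, X=0, U=1) weight 1/864
  (Y=1, V=1, Z=2, W=1, X=0, U=2) weight 1/864
  (Y=1, V=1, Z=2, W=1, X=1, U=0) weight 1/1296
  (Y=1, V=1, Z=2, W=1, X=1, U=1) weight 1/1296
  (Y=1, V=1, Z=2, W=1, X=1, U=2) weight 1/1296
  (Y=1, V=1, Z=2, W=1, X=2, U=0) weight 1/2592
  (Y=1, V=1, Z=2, W=1, X=2, U=1) weight 1/2592
  (Y=2, V=1, Z=1, W=1, X=0, U=0) weight 1/1728
  (Y=3, V=1, Z=0, W=1, X=0, U=0) weight 1/1728
  … 98 more
Group by Z:
  weight(Z=0) = 1/48
  weight(Z=1) = 1/48
  weight(Z=2) = 7/144
Total weight = 1/48 + 1/48 + 7/144 = 13/144
P(Z=0 | obs) = 1/48 / 13/144 = 3/13
P(Z=1 | obs) = 1/48 / 13/144 = 3/13
P(Z=2 | obs) = 7/144 / 13/144 = 7/13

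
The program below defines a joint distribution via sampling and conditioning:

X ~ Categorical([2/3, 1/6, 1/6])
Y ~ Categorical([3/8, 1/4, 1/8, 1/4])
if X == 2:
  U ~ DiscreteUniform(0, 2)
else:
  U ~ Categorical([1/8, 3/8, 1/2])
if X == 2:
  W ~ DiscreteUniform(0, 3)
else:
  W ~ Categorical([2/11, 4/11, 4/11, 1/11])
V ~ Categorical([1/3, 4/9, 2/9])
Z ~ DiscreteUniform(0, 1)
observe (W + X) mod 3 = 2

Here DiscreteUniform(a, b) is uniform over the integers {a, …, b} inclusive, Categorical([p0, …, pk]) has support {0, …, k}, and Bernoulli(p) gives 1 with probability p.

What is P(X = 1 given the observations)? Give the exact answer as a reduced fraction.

P(X = 1 | obs) = 8/51

Enumerate traces; 288 have nonzero weight after conditioning:
  (X=0, Y=0, U=0, W=2, V=0, Z=0) weight 1/528
  (X=0, Y=0, U=0, W=2, V=0, Z=1) weight 1/528
  (X=0, Y=0, U=0, W=2, V=1, Z=0) weight 1/396
  (X=0, Y=0, U=0, W=2, V=1, Z=1) weight 1/396
  (X=0, Y=0, U=0, W=2, V=2, Z=0) weight 1/792
  (X=0, Y=0, U=0, W=2, V=2, Z=1) weight 1/792
  (X=0, Y=0, U=1, W=2, V=0, Z=0) weight 1/176
  (X=0, Y=0, U=1, W=2, V=0, Z=1) weight 1/176
  (X=1, Y=0, U=0, W=1, V=0, Z=0) weight 1/2112
  (X=2, Y=0, U=0, W=0, V=0, Z=0) weight 1/1152
  … 278 more
Group by X:
  weight(X=0) = 8/33
  weight(X=1) = 2/33
  weight(X=2) = 1/12
Total weight = 8/33 + 2/33 + 1/12 = 17/44
P(X=0 | obs) = 8/33 / 17/44 = 32/51
P(X=1 | obs) = 2/33 / 17/44 = 8/51
P(X=2 | obs) = 1/12 / 17/44 = 11/51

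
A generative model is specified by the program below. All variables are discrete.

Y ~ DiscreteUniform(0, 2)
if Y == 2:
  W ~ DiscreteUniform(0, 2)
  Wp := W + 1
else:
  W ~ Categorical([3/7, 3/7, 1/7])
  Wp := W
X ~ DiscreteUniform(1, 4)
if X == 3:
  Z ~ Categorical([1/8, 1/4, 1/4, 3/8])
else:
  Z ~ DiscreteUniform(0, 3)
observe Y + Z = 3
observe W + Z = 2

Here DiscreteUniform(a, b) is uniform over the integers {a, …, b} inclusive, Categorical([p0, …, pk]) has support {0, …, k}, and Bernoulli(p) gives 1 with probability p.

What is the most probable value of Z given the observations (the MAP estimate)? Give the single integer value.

argmax_v P(Z = v | obs) = 2

Enumerate traces; 8 have nonzero weight after conditioning:
  (Y=1, W=0, X=1, Z=2) weight 1/112
  (Y=1, W=0, X=2, Z=2) weight 1/112
  (Y=1, W=0, X=3, Z=2) weight 1/112
  (Y=1, W=0, X=4, Z=2) weight 1/112
  (Y=2, W=1, X=1, Z=1) weight 1/144
  (Y=2, W=1, X=2, Z=1) weight 1/144
  (Y=2, W=1, X=3, Z=1) weight 1/144
  (Y=2, W=1, X=4, Z=1) weight 1/144
Group by Z:
  weight(Z=1) = 1/36
  weight(Z=2) = 1/28
Total weight = 1/36 + 1/28 = 4/63
P(Z=1 | obs) = 1/36 / 4/63 = 7/16
P(Z=2 | obs) = 1/28 / 4/63 = 9/16
argmax = 2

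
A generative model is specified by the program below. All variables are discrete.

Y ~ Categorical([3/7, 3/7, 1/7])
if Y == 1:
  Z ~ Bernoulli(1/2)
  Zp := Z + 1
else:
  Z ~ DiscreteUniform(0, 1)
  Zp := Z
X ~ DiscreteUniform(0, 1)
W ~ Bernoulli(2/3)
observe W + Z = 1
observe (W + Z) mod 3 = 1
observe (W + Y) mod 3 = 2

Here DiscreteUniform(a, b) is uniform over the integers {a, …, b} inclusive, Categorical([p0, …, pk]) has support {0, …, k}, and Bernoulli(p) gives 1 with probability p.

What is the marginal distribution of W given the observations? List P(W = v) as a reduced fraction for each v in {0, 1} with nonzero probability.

P(W=0) = 1/7, P(W=1) = 6/7

Enumerate traces; 4 have nonzero weight after conditioning:
  (Y=1, Z=0, X=0, W=1) weight 1/14
  (Y=1, Z=0, X=1, W=1) weight 1/14
  (Y=2, Z=1, X=0, W=0) weight 1/84
  (Y=2, Z=1, X=1, W=0) weight 1/84
Group by W:
  weight(W=0) = 1/42
  weight(W=1) = 1/7
Total weight = 1/42 + 1/7 = 1/6
P(W=0 | obs) = 1/42 / 1/6 = 1/7
P(W=1 | obs) = 1/7 / 1/6 = 6/7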